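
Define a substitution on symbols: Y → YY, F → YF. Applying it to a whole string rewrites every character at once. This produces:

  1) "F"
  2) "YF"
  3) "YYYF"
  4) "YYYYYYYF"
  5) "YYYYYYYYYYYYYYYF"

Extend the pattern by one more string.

φ(YYYYYYYYYYYYYYYF) expands symbol-by-symbol to YY YY YY YY YY YY YY YY YY YY YY YY YY YY YY YF; joining the 16 pieces gives the next term.

YYYYYYYYYYYYYYYYYYYYYYYYYYYYYYYF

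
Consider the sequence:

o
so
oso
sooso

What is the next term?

ososooso

This is a Fibonacci-style word recurrence s(k) = s(k−2)·s(k−1): e.g. o·so = oso.
So term 5 is oso·sooso.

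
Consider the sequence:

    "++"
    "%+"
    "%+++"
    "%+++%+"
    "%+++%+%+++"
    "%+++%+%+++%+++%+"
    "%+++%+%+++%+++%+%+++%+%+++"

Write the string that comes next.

%+++%+%+++%+++%+%+++%+%+++%+++%+%+++%+++%+

From term 3 onward, concatenate the last term with the second-to-last: %+·++ = %+++, %+++·%+ = %+++%+, …
So term 8 is %+++%+%+++%+++%+%+++%+%+++·%+++%+%+++%+++%+.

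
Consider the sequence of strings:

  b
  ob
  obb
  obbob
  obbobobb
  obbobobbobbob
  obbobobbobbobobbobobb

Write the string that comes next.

obbobobbobbobobbobobbobbobobbobbob

Each term (from the third on) is the previous term followed by the one before it: term 3 = ob·b = obb.
So term 8 is obbobobbobbobobbobobb·obbobobbobbob.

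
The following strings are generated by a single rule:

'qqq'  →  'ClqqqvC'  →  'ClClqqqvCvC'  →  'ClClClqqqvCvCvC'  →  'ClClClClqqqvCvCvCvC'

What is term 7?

Each term wraps the previous one in Cl on the left and vC on the right.
From ClClClClqqqvCvCvCvC, 2 further steps: ClClClClqqqvCvCvCvC → ClClClClClqqqvCvCvCvCvC → (answer).

ClClClClClClqqqvCvCvCvCvCvC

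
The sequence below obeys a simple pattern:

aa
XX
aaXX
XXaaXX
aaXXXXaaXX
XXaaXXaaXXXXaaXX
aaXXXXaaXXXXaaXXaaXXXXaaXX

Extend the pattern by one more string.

XXaaXXaaXXXXaaXXaaXXXXaaXXXXaaXXaaXXXXaaXX

From term 3 onward, concatenate the second-to-last term with the last: aa·XX = aaXX, XX·aaXX = XXaaXX, …
Continuing: XXaaXXaaXXXXaaXX · aaXXXXaaXXXXaaXXaaXXXXaaXX gives term 8.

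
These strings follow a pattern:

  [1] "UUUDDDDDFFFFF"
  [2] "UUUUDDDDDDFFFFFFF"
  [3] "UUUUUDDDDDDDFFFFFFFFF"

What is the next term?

Term n consists of n U's, followed by n+2 D's, followed by 2n-1 F's, where the shown terms are n = 3, 4, 5.
Setting n = 6 gives 6, 8, 11 characters in each block.

UUUUUUDDDDDDDDFFFFFFFFFFF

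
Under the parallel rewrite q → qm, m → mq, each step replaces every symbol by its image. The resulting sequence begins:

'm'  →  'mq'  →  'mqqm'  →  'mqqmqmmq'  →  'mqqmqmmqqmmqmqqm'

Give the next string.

Rewriting the 16 symbols of mqqmqmmqqmmqmqqm one by one yields mq qm qm mq qm mq mq qm qm mq mq qm mq qm qm mq; concatenated:

mqqmqmmqqmmqmqqmqmmqmqqmmqqmqmmq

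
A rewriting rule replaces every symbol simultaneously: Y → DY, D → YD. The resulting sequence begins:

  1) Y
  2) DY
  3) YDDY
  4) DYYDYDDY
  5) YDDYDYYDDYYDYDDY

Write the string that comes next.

DYYDYDDYYDDYDYYDYDDYDYYDDYYDYDDY

Applying the rule to each of the 16 symbols of YDDYDYYDDYYDYDDY gives the pieces DY YD YD DY YD DY DY YD YD DY DY YD DY YD YD DY, which concatenate to the answer.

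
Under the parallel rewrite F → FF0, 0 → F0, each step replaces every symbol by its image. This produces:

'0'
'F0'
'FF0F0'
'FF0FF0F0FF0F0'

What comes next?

FF0FF0F0FF0FF0F0FF0F0FF0FF0F0FF0F0

Applying the rule to each of the 13 symbols of FF0FF0F0FF0F0 gives the pieces FF0 FF0 F0 FF0 FF0 F0 FF0 F0 FF0 FF0 F0 FF0 F0, which concatenate to the answer.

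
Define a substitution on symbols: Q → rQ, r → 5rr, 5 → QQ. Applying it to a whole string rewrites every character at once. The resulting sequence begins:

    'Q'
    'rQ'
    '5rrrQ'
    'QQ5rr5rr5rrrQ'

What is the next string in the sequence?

rQrQQQ5rr5rrQQ5rr5rrQQ5rr5rr5rrrQ

Replace each of the 13 characters of QQ5rr5rr5rrrQ in place — rQ rQ QQ 5rr 5rr QQ 5rr 5rr QQ 5rr 5rr 5rr rQ — and concatenate.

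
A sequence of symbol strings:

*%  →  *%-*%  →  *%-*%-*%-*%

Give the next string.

s(k+1) = s(k)·-·s(k) — each term doubles the last with '-' between the halves.
Doubling *%-*%-*%-*% with '-' between the halves:

*%-*%-*%-*%-*%-*%-*%-*%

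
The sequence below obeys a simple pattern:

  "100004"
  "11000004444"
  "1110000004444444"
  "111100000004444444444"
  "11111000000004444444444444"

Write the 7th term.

The n-th term is n 1's then n+3 0's then 3n-2 4's (n = 1, 2, …).
Setting n = 7 gives 7, 10, 19 characters in each block.

111111100000000004444444444444444444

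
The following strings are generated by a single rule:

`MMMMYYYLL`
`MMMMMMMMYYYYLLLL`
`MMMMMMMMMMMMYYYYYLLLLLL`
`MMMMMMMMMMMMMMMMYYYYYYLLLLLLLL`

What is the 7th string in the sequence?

The n-th term is 4n M's then n+2 Y's then 2n L's (n = 1, 2, …).
At n = 7 the blocks have lengths 28, 9, 14.

MMMMMMMMMMMMMMMMMMMMMMMMMMMMYYYYYYYYYLLLLLLLLLLLLLL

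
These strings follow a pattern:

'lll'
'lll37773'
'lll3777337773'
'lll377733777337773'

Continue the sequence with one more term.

Each term is the previous one with 37773 appended.
Applying this once more to lll377733777337773:

lll37773377733777337773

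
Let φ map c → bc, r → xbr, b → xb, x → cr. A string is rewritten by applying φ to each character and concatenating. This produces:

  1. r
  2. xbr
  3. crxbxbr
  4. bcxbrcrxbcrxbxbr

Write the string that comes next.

Applying the rule to each of the 16 symbols of bcxbrcrxbcrxbxbr gives the pieces xb bc cr xb xbr bc xbr cr xb bc xbr cr xb cr xb xbr, which concatenate to the answer.

xbbccrxbxbrbcxbrcrxbbcxbrcrxbcrxbxbr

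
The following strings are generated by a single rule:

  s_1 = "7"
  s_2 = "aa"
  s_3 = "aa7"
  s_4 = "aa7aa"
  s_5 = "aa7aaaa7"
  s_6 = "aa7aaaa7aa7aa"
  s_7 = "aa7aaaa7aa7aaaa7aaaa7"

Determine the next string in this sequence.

aa7aaaa7aa7aaaa7aaaa7aa7aaaa7aa7aa

Each term (from the third on) is the previous term followed by the one before it: term 3 = aa·7 = aa7.
So term 8 is aa7aaaa7aa7aaaa7aaaa7·aa7aaaa7aa7aa.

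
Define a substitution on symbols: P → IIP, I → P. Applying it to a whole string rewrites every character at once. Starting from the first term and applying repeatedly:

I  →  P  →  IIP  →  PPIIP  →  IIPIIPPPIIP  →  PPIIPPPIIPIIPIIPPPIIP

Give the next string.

IIPIIPPPIIPIIPIIPPPIIPPPIIPPPIIPIIPIIPPPIIP

Applying the rule to each of the 21 symbols of PPIIPPPIIPIIPIIPPPIIP gives the pieces IIP IIP P P IIP IIP IIP P P IIP P P IIP P P IIP IIP IIP P P IIP, which concatenate to the answer.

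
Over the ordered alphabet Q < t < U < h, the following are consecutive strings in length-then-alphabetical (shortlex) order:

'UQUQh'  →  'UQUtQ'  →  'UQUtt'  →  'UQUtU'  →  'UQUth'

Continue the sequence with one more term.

UQUUQ

Treat UQUth as a base-4 numeral over the given alphabet and add one, carrying through any trailing h's.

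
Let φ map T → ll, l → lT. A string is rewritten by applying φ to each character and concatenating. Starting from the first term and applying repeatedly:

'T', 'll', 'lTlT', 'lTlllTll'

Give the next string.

Rewriting each symbol of lTlllTll: l→lT, T→ll, l→lT, l→lT, l→lT, T→ll, l→lT, l→lT, which concatenates to lT ll lT lT lT ll lT lT.

lTlllTlTlTlllTlT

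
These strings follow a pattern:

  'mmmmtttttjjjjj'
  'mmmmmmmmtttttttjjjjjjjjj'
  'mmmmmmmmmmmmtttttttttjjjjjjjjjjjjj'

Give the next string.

mmmmmmmmmmmmmmmmtttttttttttjjjjjjjjjjjjjjjjj

Each string has the form m^{4n} t^{2n+3} j^{4n+1} (n = 1, 2, …).
Setting n = 4 gives 16, 11, 17 characters in each block.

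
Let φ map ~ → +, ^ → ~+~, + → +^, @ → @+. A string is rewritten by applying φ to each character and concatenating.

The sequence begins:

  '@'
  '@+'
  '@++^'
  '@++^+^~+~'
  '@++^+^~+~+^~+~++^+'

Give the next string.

Applying the rule to each of the 18 symbols of @++^+^~+~+^~+~++^+ gives the pieces @+ +^ +^ ~+~ +^ ~+~ + +^ + +^ ~+~ + +^ + +^ +^ ~+~ +^, which concatenate to the answer.

@++^+^~+~+^~+~++^++^~+~++^++^+^~+~+^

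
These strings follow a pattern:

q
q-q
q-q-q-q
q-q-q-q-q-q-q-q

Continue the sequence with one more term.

Each string is two copies of the previous one joined by '-'.
So the next term is two copies of q-q-q-q-q-q-q-q with '-' between the halves.

q-q-q-q-q-q-q-q-q-q-q-q-q-q-q-q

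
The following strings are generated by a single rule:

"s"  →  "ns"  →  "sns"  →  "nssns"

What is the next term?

snsnssns

From term 3 onward, concatenate the second-to-last term with the last: s·ns = sns, ns·sns = nssns, …
The next term joins sns and nssns.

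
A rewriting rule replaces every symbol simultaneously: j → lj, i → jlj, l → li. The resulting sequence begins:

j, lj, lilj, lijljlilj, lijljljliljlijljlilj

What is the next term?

Rewriting the 20 symbols of lijljljliljlijljlilj one by one yields li jlj lj li lj li lj li jlj li lj li jlj lj li lj li jlj li lj; concatenated:

lijljljliljliljlijljliljlijljljliljlijljlilj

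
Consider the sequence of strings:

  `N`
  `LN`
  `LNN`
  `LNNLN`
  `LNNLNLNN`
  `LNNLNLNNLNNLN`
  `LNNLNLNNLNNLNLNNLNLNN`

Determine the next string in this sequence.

Each term (from the third on) is the previous term followed by the one before it: term 3 = LN·N = LNN.
Continuing: LNNLNLNNLNNLNLNNLNLNN · LNNLNLNNLNNLN gives term 8.

LNNLNLNNLNNLNLNNLNLNNLNNLNLNNLNNLN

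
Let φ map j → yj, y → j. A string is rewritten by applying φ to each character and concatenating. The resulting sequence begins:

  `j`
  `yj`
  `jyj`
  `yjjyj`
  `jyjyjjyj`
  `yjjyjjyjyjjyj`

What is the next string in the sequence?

Rewriting the 13 symbols of yjjyjjyjyjjyj one by one yields j yj yj j yj yj j yj j yj yj j yj; concatenated:

jyjyjjyjyjjyjjyjyjjyj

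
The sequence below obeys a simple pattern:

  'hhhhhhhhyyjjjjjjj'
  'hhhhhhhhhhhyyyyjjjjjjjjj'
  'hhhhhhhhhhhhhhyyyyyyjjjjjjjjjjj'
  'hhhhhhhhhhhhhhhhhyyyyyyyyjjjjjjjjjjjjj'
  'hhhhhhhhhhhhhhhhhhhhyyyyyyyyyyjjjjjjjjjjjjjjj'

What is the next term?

hhhhhhhhhhhhhhhhhhhhhhhyyyyyyyyyyyyjjjjjjjjjjjjjjjjj

Reading off run lengths: h runs 8, 11, 14, 17, 20; y runs 2, 4, 6, 8, 10; j runs 7, 9, 11, 13, 15 — each is linear in n, where the shown terms are n = 2, 3, 4, 5, 6.
Setting n = 7 gives 23, 12, 17 characters in each block.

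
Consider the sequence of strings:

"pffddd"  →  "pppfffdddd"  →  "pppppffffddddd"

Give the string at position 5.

The n-th term is 2n-1 p's then n+1 f's then n+2 d's (n = 1, 2, …).
Setting n = 5 gives 9, 6, 7 characters in each block.

pppppppppffffffddddddd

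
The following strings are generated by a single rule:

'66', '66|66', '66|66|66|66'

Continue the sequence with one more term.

s(k+1) = s(k)·|·s(k) — each term doubles the last with '|' between the halves.
So the next term is two copies of 66|66|66|66 with '|' between the halves.

66|66|66|66|66|66|66|66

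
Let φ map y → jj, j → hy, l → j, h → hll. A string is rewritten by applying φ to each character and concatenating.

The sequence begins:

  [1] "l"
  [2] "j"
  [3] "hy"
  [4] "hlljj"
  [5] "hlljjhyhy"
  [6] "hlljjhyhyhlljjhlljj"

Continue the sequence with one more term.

Rewriting the 19 symbols of hlljjhyhyhlljjhlljj one by one yields hll j j hy hy hll jj hll jj hll j j hy hy hll j j hy hy; concatenated:

hlljjhyhyhlljjhlljjhlljjhyhyhlljjhyhy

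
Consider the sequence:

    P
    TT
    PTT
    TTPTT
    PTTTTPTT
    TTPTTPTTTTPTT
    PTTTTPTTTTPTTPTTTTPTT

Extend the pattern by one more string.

TTPTTPTTTTPTTPTTTTPTTTTPTTPTTTTPTT

From term 3 onward, concatenate the second-to-last term with the last: P·TT = PTT, TT·PTT = TTPTT, …
The next term joins TTPTTPTTTTPTT and PTTTTPTTTTPTTPTTTTPTT.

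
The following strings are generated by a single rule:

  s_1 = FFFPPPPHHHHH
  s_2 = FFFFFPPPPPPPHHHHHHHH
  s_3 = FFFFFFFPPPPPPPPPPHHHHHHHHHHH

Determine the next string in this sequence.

Reading off run lengths: F runs 3, 5, 7; P runs 4, 7, 10; H runs 5, 8, 11 — each is linear in n (n = 1, 2, …).
For the next term, n = 4, so the run lengths are 9, 13, 14.

FFFFFFFFFPPPPPPPPPPPPPHHHHHHHHHHHHHH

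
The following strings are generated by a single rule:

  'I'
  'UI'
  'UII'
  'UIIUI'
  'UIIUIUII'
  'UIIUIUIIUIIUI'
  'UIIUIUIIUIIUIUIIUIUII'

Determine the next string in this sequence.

Each term (from the third on) is the previous term followed by the one before it: term 3 = UI·I = UII.
Continuing: UIIUIUIIUIIUIUIIUIUII · UIIUIUIIUIIUI gives term 8.

UIIUIUIIUIIUIUIIUIUIIUIIUIUIIUIIUI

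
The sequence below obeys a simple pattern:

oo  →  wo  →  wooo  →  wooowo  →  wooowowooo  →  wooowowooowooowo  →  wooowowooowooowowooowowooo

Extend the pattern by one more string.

wooowowooowooowowooowowooowooowowooowooowo

From term 3 onward, concatenate the last term with the second-to-last: wo·oo = wooo, wooo·wo = wooowo, …
Continuing: wooowowooowooowowooowowooo · wooowowooowooowo gives term 8.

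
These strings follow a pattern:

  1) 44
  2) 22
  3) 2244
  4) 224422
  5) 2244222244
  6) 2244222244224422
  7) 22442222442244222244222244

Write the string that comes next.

224422224422442222442222442244222244224422

This is a Fibonacci-style word recurrence s(k) = s(k−1)·s(k−2): e.g. 22·44 = 2244.
So term 8 is 22442222442244222244222244·2244222244224422.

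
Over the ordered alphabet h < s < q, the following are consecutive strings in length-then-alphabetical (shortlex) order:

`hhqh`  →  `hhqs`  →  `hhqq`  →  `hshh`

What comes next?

hshs

Find the rightmost character of hshh below q, bump it to the next letter, and reset everything to its right to h.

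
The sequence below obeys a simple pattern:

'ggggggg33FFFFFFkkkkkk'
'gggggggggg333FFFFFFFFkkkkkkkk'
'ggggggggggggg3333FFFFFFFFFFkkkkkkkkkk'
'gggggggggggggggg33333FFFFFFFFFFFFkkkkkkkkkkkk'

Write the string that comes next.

ggggggggggggggggggg333333FFFFFFFFFFFFFFkkkkkkkkkkkkkk

Each string has the form g^{3n+1} 3^{n} F^{2n+2} k^{2n+2}, where the shown terms are n = 2, 3, 4, 5.
For the next term, n = 6, so the run lengths are 19, 6, 14, 14.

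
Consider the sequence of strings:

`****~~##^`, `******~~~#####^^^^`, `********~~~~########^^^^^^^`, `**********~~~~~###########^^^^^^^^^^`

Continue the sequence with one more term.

Term n consists of 2n+2 *'s, followed by n+1 ~'s, followed by 3n-1 #'s, followed by 3n-2 ^'s (n = 1, 2, …).
For the next term, n = 5, so the run lengths are 12, 6, 14, 13.

************~~~~~~##############^^^^^^^^^^^^^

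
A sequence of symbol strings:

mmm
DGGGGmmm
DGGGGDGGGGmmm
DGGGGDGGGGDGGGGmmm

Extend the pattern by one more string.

DGGGGDGGGGDGGGGDGGGGmmm

Every step adds DGGGG at the front: s(k+1) = DGGGG·s(k).
One more step from DGGGGDGGGGDGGGGmmm gives the answer.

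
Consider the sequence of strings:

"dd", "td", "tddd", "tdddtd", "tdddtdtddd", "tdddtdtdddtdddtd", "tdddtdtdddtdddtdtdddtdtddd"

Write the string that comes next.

tdddtdtdddtdddtdtdddtdtdddtdddtdtdddtdddtd

Each term (from the third on) is the previous term followed by the one before it: term 3 = td·dd = tddd.
So term 8 is tdddtdtdddtdddtdtdddtdtddd·tdddtdtdddtdddtd.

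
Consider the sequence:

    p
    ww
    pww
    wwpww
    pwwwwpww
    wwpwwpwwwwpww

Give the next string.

pwwwwpwwwwpwwpwwwwpww

From term 3 onward, concatenate the second-to-last term with the last: p·ww = pww, ww·pww = wwpww, …
Continuing: pwwwwpww · wwpwwpwwwwpww gives term 7.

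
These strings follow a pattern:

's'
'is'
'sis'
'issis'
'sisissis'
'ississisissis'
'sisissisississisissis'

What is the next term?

This is a Fibonacci-style word recurrence s(k) = s(k−2)·s(k−1): e.g. s·is = sis.
Continuing: ississisissis · sisissisississisissis gives term 8.

ississisississisissisississisissis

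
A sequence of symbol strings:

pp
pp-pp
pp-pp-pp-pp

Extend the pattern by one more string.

pp-pp-pp-pp-pp-pp-pp-pp

s(k+1) = s(k)·-·s(k) — each term doubles the last with '-' between the halves.
One more doubling of pp-pp-pp-pp gives the answer.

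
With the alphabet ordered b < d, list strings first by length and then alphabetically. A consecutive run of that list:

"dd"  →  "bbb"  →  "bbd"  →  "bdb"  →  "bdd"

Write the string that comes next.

Find the rightmost character of bdd below d, bump it to the next letter, and reset everything to its right to b.

dbb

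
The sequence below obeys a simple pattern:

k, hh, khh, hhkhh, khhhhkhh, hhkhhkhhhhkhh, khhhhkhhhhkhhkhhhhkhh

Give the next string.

hhkhhkhhhhkhhkhhhhkhhhhkhhkhhhhkhh

This is a Fibonacci-style word recurrence s(k) = s(k−2)·s(k−1): e.g. k·hh = khh.
Continuing: hhkhhkhhhhkhh · khhhhkhhhhkhhkhhhhkhh gives term 8.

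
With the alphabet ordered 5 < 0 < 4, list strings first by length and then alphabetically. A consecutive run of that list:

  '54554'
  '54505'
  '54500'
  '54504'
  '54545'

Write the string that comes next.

The successor of 54545 increments the rightmost position that isn't already 4 and resets every position after it to 5.

54540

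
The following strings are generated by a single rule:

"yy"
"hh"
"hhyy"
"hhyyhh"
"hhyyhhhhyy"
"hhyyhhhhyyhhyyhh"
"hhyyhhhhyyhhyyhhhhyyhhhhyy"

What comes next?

hhyyhhhhyyhhyyhhhhyyhhhhyyhhyyhhhhyyhhyyhh

Each term (from the third on) is the previous term followed by the one before it: term 3 = hh·yy = hhyy.
So term 8 is hhyyhhhhyyhhyyhhhhyyhhhhyy·hhyyhhhhyyhhyyhh.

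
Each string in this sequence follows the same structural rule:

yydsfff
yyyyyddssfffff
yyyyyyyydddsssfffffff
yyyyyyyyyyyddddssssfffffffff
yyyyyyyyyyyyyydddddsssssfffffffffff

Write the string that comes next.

yyyyyyyyyyyyyyyyyddddddssssssfffffffffffff

Reading off run lengths: y runs 2, 5, 8, 11, 14; d runs 1, 2, 3, 4, 5; s runs 1, 2, 3, 4, 5; f runs 3, 5, 7, 9, 11 — each is linear in n (n = 1, 2, …).
Setting n = 6 gives 17, 6, 6, 13 characters in each block.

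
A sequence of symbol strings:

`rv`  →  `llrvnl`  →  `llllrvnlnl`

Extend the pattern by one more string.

s(k+1) = ll·s(k)·nl, so each term gains ll as a prefix and nl as a suffix.
One more step from llllrvnlnl gives the answer.

llllllrvnlnlnl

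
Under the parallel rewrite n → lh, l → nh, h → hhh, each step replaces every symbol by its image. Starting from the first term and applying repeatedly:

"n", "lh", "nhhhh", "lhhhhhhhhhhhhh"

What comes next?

Applying the rule to each of the 14 symbols of lhhhhhhhhhhhhh gives the pieces nh hhh hhh hhh hhh hhh hhh hhh hhh hhh hhh hhh hhh hhh, which concatenate to the answer.

nhhhhhhhhhhhhhhhhhhhhhhhhhhhhhhhhhhhhhhhh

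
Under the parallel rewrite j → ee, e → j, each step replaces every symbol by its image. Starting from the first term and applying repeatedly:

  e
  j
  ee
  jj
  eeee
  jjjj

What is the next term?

eeeeeeee

Expanding jjjj: j→ee, j→ee, j→ee, j→ee. Concatenated: ee ee ee ee.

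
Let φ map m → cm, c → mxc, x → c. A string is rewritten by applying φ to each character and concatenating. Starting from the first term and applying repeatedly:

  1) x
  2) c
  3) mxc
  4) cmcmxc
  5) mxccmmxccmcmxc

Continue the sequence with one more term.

cmcmxcmxccmcmcmxcmxccmmxccmcmxc

φ(mxccmmxccmcmxc) expands symbol-by-symbol to cm c mxc mxc cm cm c mxc mxc cm mxc cm c mxc; joining the 14 pieces gives the next term.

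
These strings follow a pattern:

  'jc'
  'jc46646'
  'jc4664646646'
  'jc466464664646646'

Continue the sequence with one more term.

Every step adds 46646 to the end: s(k+1) = s(k)·46646.
Applying this once more to jc466464664646646:

jc46646466464664646646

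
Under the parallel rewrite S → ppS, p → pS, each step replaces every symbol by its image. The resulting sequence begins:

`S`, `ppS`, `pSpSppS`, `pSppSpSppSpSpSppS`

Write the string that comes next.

pSppSpSpSppSpSppSpSpSppSpSppSpSppSpSpSppS

φ(pSppSpSppSpSpSppS) expands symbol-by-symbol to pS ppS pS pS ppS pS ppS pS pS ppS pS ppS pS ppS pS pS ppS; joining the 17 pieces gives the next term.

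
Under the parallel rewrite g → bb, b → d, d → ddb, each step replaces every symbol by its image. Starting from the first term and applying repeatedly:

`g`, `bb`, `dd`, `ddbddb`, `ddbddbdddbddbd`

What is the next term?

Applying the rule to each of the 14 symbols of ddbddbdddbddbd gives the pieces ddb ddb d ddb ddb d ddb ddb ddb d ddb ddb d ddb, which concatenate to the answer.

ddbddbdddbddbdddbddbddbdddbddbdddb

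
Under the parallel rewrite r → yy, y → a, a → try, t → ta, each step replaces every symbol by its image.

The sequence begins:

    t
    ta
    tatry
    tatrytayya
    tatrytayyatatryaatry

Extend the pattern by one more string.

Applying the rule to each of the 20 symbols of tatrytayyatatryaatry gives the pieces ta try ta yy a ta try a a try ta try ta yy a try try ta yy a, which concatenate to the answer.

tatrytayyatatryaatrytatrytayyatrytrytayya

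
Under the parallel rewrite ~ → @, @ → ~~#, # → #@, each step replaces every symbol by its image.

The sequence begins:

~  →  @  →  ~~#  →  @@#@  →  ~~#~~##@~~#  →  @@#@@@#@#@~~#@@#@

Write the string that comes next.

φ(@@#@@@#@#@~~#@@#@) expands symbol-by-symbol to ~~# ~~# #@ ~~# ~~# ~~# #@ ~~# #@ ~~# @ @ #@ ~~# ~~# #@ ~~#; joining the 17 pieces gives the next term.

~~#~~##@~~#~~#~~##@~~##@~~#@@#@~~#~~##@~~#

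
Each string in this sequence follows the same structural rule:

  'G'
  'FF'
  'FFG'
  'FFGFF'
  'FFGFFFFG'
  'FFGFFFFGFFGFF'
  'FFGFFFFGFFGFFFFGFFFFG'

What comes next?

FFGFFFFGFFGFFFFGFFFFGFFGFFFFGFFGFF

Each term (from the third on) is the previous term followed by the one before it: term 3 = FF·G = FFG.
So term 8 is FFGFFFFGFFGFFFFGFFFFG·FFGFFFFGFFGFF.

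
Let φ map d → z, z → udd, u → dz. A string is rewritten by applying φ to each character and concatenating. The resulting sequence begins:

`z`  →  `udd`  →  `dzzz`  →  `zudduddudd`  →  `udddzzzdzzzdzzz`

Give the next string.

dzzzzuddudduddzuddudduddzudduddudd

Applying the rule to each of the 15 symbols of udddzzzdzzzdzzz gives the pieces dz z z z udd udd udd z udd udd udd z udd udd udd, which concatenate to the answer.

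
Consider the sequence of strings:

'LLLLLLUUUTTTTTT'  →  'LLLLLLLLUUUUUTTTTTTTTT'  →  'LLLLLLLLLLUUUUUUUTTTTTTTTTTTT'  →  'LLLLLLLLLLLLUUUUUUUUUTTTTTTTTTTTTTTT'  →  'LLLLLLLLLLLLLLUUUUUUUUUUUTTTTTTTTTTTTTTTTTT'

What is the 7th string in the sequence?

LLLLLLLLLLLLLLLLLLUUUUUUUUUUUUUUUTTTTTTTTTTTTTTTTTTTTTTTT

Term n consists of 2n+2 L's, followed by 2n-1 U's, followed by 3n T's, where the shown terms are n = 2, 3, 4, 5, 6.
At n = 8 the blocks have lengths 18, 15, 24.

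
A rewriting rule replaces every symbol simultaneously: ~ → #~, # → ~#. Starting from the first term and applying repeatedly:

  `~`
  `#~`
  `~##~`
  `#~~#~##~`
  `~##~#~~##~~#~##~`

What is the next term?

Rewriting the 16 symbols of ~##~#~~##~~#~##~ one by one yields #~ ~# ~# #~ ~# #~ #~ ~# ~# #~ #~ ~# #~ ~# ~# #~; concatenated:

#~~#~##~~##~#~~#~##~#~~##~~#~##~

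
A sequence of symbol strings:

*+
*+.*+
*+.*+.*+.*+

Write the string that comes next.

*+.*+.*+.*+.*+.*+.*+.*+

Each string is two copies of the previous one joined by '.'.
So the next term is two copies of *+.*+.*+.*+ with '.' between the halves.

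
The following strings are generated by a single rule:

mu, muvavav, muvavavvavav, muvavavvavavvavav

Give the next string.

muvavavvavavvavavvavav

Every step adds vavav to the end: s(k+1) = s(k)·vavav.
One more step from muvavavvavavvavav gives the answer.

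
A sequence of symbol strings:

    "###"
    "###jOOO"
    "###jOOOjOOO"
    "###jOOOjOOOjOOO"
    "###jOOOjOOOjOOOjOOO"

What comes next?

The strings grow by a fixed suffix jOOO each time.
So the next term is ###jOOOjOOOjOOOjOOO·jOOO.

###jOOOjOOOjOOOjOOOjOOO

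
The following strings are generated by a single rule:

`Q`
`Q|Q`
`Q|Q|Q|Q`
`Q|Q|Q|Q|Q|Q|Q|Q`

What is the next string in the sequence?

Q|Q|Q|Q|Q|Q|Q|Q|Q|Q|Q|Q|Q|Q|Q|Q

Each string is two copies of the previous one joined by '|'.
So the next term is two copies of Q|Q|Q|Q|Q|Q|Q|Q with '|' between the halves.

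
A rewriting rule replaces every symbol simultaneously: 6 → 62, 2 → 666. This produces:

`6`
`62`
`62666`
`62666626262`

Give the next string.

Apply φ to 62666626262 symbol by symbol: 6→62, 2→666, 6→62, 6→62, 6→62, 6→62, 2→666, 6→62, 2→666, 6→62, 2→666; joined: 62 666 62 62 62 62 666 62 666 62 666.

62666626262626666266662666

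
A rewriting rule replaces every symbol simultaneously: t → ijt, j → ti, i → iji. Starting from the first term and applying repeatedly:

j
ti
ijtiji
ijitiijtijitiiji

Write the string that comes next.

ijitiijiijtijiijitiijtijitiijiijtijiijitiiji

Applying the rule to each of the 16 symbols of ijitiijtijitiiji gives the pieces iji ti iji ijt iji iji ti ijt iji ti iji ijt iji iji ti iji, which concatenate to the answer.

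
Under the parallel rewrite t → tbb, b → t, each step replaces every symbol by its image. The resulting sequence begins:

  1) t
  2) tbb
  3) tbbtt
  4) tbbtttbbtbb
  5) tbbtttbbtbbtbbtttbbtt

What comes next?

Replace each of the 21 characters of tbbtttbbtbbtbbtttbbtt in place — tbb t t tbb tbb tbb t t tbb t t tbb t t tbb tbb tbb t t tbb tbb — and concatenate.

tbbtttbbtbbtbbtttbbtttbbtttbbtbbtbbtttbbtbb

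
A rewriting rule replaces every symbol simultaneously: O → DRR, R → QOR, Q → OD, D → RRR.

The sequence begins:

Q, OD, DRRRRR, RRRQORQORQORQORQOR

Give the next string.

QORQORQORODDRRQORODDRRQORODDRRQORODDRRQORODDRRQOR

φ(RRRQORQORQORQORQOR) expands symbol-by-symbol to QOR QOR QOR OD DRR QOR OD DRR QOR OD DRR QOR OD DRR QOR OD DRR QOR; joining the 18 pieces gives the next term.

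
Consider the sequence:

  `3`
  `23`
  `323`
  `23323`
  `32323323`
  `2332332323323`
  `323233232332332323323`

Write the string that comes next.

2332332323323323233232332332323323

This is a Fibonacci-style word recurrence s(k) = s(k−2)·s(k−1): e.g. 3·23 = 323.
So term 8 is 2332332323323·323233232332332323323.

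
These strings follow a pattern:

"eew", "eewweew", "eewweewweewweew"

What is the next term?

Each string is two copies of the previous one joined by 'w'.
One more doubling of eewweewweewweew gives the answer.

eewweewweewweewweewweewweewweew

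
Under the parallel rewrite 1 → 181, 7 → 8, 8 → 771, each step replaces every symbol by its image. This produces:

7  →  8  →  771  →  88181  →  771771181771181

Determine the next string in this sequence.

881818818118177118188181181771181

φ(771771181771181) expands symbol-by-symbol to 8 8 181 8 8 181 181 771 181 8 8 181 181 771 181; joining the 15 pieces gives the next term.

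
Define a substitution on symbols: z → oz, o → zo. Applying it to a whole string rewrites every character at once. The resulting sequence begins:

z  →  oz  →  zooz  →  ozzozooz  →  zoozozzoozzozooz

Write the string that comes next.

ozzozoozzoozozzozoozozzoozzozooz

φ(zoozozzoozzozooz) expands symbol-by-symbol to oz zo zo oz zo oz oz zo zo oz oz zo oz zo zo oz; joining the 16 pieces gives the next term.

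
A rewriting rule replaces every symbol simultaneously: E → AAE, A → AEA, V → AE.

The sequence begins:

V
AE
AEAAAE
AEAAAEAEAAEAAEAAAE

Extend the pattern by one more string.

AEAAAEAEAAEAAEAAAEAEAAAEAEAAEAAAEAEAAEAAAEAEAAEAAEAAAE

Applying the rule to each of the 18 symbols of AEAAAEAEAAEAAEAAAE gives the pieces AEA AAE AEA AEA AEA AAE AEA AAE AEA AEA AAE AEA AEA AAE AEA AEA AEA AAE, which concatenate to the answer.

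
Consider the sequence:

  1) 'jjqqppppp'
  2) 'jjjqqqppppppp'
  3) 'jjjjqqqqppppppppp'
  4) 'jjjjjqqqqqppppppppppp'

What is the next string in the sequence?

The n-th term is n j's then n q's then 2n+1 p's, where the shown terms are n = 2, 3, 4, 5.
Setting n = 6 gives 6, 6, 13 characters in each block.

jjjjjjqqqqqqppppppppppppp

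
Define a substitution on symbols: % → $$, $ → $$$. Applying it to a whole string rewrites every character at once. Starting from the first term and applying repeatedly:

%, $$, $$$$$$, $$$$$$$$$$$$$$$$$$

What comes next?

Rewriting the 18 symbols of $$$$$$$$$$$$$$$$$$ one by one yields $$$ $$$ $$$ $$$ $$$ $$$ $$$ $$$ $$$ $$$ $$$ $$$ $$$ $$$ $$$ $$$ $$$ $$$; concatenated:

$$$$$$$$$$$$$$$$$$$$$$$$$$$$$$$$$$$$$$$$$$$$$$$$$$$$$$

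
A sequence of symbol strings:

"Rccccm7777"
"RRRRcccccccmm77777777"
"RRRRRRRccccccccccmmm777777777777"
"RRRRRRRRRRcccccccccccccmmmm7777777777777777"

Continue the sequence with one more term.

RRRRRRRRRRRRRccccccccccccccccmmmmm77777777777777777777

The n-th term is 3n-2 R's then 3n+1 c's then n m's then 4n 7's (n = 1, 2, …).
At n = 5 the blocks have lengths 13, 16, 5, 20.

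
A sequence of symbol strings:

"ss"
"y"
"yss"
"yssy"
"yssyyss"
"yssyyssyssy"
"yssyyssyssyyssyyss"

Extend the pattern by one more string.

This is a Fibonacci-style word recurrence s(k) = s(k−1)·s(k−2): e.g. y·ss = yss.
Continuing: yssyyssyssyyssyyss · yssyyssyssy gives term 8.

yssyyssyssyyssyyssyssyyssyssy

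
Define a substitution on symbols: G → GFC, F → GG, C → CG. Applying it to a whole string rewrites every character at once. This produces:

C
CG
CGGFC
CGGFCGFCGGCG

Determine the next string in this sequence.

Rewriting each symbol of CGGFCGFCGGCG: C→CG, G→GFC, G→GFC, F→GG, C→CG, G→GFC, F→GG, C→CG, G→GFC, G→GFC, C→CG, G→GFC, which concatenates to CG GFC GFC GG CG GFC GG CG GFC GFC CG GFC.

CGGFCGFCGGCGGFCGGCGGFCGFCCGGFC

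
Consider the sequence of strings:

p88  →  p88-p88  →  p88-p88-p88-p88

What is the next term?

Every step duplicates the string with '-' between the halves.
So the next term is two copies of p88-p88-p88-p88 with '-' between the halves.

p88-p88-p88-p88-p88-p88-p88-p88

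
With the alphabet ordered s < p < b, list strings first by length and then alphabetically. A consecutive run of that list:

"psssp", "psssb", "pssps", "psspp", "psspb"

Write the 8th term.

Advancing 3 positions from psspb through psspb → pssbs → pssbp reaches term 8.

pssbb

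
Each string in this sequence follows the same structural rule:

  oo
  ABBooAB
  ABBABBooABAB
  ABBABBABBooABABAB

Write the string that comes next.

Each term wraps the previous one in ABB on the left and AB on the right.
One more step from ABBABBABBooABABAB gives the answer.

ABBABBABBABBooABABABAB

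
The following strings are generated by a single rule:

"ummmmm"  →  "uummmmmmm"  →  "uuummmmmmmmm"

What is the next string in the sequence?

Each string has the form u^{n-1} m^{2n+1}, where the shown terms are n = 2, 3, 4.
At n = 5 the blocks have lengths 4, 11.

uuuummmmmmmmmmm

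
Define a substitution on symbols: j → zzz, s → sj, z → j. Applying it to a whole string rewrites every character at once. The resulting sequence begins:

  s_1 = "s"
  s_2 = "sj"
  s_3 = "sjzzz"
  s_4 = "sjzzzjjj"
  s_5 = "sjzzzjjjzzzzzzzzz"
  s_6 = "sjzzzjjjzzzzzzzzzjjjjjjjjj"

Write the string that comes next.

Applying the rule to each of the 26 symbols of sjzzzjjjzzzzzzzzzjjjjjjjjj gives the pieces sj zzz j j j zzz zzz zzz j j j j j j j j j zzz zzz zzz zzz zzz zzz zzz zzz zzz, which concatenate to the answer.

sjzzzjjjzzzzzzzzzjjjjjjjjjzzzzzzzzzzzzzzzzzzzzzzzzzzz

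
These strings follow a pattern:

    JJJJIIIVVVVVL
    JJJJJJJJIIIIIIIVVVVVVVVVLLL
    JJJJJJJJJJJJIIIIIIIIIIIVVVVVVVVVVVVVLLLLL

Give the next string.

Reading off run lengths: J runs 4, 8, 12; I runs 3, 7, 11; V runs 5, 9, 13; L runs 1, 3, 5 — each is linear in n (n = 1, 2, …).
For the next term, n = 4, so the run lengths are 16, 15, 17, 7.

JJJJJJJJJJJJJJJJIIIIIIIIIIIIIIIVVVVVVVVVVVVVVVVVLLLLLLL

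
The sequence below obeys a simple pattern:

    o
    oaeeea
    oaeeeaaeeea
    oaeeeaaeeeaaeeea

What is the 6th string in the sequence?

oaeeeaaeeeaaeeeaaeeeaaeeea

Every step adds aeeea to the end: s(k+1) = s(k)·aeeea.
From oaeeeaaeeeaaeeea, 2 further steps: oaeeeaaeeeaaeeea → oaeeeaaeeeaaeeeaaeeea → (answer).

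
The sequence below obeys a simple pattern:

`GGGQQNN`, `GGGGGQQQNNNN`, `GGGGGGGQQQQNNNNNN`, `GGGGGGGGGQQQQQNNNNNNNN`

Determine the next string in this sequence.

GGGGGGGGGGGQQQQQQNNNNNNNNNN

Term n consists of 2n+1 G's, followed by n+1 Q's, followed by 2n N's (n = 1, 2, …).
For the next term, n = 5, so the run lengths are 11, 6, 10.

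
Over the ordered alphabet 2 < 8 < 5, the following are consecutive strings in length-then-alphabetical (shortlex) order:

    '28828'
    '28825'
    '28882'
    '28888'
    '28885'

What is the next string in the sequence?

28852

Find the rightmost character of 28885 below 5, bump it to the next letter, and reset everything to its right to 2.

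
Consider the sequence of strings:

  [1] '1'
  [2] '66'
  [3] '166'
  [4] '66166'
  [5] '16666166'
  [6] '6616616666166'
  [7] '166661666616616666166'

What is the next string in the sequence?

This is a Fibonacci-style word recurrence s(k) = s(k−2)·s(k−1): e.g. 1·66 = 166.
Continuing: 6616616666166 · 166661666616616666166 gives term 8.

6616616666166166661666616616666166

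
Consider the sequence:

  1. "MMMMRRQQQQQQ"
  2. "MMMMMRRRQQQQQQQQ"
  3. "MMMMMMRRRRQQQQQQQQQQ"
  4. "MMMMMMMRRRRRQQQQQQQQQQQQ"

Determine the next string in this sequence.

Reading off run lengths: M runs 4, 5, 6, 7; R runs 2, 3, 4, 5; Q runs 6, 8, 10, 12 — each is linear in n, where the shown terms are n = 3, 4, 5, 6.
At n = 7 the blocks have lengths 8, 6, 14.

MMMMMMMMRRRRRRQQQQQQQQQQQQQQ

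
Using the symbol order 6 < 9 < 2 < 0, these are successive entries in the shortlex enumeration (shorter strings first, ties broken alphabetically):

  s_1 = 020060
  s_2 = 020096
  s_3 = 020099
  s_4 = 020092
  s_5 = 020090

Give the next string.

020026

The successor of 020090 increments the rightmost position that isn't already 0 and resets every position after it to 6.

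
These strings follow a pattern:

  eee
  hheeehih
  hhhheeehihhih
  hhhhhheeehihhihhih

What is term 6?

Every step adds hh to the front and hih to the end of the previous string.
From hhhhhheeehihhihhih, 2 further steps: hhhhhheeehihhihhih → hhhhhhhheeehihhihhihhih → (answer).

hhhhhhhhhheeehihhihhihhihhih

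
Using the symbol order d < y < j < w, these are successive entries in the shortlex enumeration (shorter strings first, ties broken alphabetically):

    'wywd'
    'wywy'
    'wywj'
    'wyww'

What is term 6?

Stepping forward 2 times from wyww: wyww → wjdd, then the target.

wjdy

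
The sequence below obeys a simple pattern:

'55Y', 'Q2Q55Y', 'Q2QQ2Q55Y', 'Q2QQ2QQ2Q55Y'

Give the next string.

Q2QQ2QQ2QQ2Q55Y

The strings grow by a fixed prefix Q2Q each time.
One more step from Q2QQ2QQ2Q55Y gives the answer.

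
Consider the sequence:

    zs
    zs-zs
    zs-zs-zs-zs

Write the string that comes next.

Every step duplicates the string with '-' between the halves.
Doubling zs-zs-zs-zs with '-' between the halves:

zs-zs-zs-zs-zs-zs-zs-zs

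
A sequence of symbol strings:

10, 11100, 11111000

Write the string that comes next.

11111110000

The n-th term is 2n-1 1's then n 0's (n = 1, 2, …).
Setting n = 4 gives 7, 4 characters in each block.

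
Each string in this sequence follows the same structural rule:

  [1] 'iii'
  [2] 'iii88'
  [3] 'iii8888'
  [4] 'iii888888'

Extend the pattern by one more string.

The strings grow by a fixed suffix 88 each time.
One more step from iii888888 gives the answer.

iii88888888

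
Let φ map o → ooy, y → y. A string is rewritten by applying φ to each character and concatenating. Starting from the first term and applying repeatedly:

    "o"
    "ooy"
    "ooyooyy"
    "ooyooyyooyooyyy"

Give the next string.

Rewriting the 15 symbols of ooyooyyooyooyyy one by one yields ooy ooy y ooy ooy y y ooy ooy y ooy ooy y y y; concatenated:

ooyooyyooyooyyyooyooyyooyooyyyy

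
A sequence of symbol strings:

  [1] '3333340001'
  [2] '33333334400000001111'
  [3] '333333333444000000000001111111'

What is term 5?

33333333333334444400000000000000000001111111111111

Term n consists of 2n+3 3's, followed by n 4's, followed by 4n-1 0's, followed by 3n-2 1's (n = 1, 2, …).
Setting n = 5 gives 13, 5, 19, 13 characters in each block.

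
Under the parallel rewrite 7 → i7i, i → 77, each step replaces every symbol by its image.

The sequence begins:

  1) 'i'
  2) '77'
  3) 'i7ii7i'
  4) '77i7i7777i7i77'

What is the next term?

Rewriting the 14 symbols of 77i7i7777i7i77 one by one yields i7i i7i 77 i7i 77 i7i i7i i7i i7i 77 i7i 77 i7i i7i; concatenated:

i7ii7i77i7i77i7ii7ii7ii7i77i7i77i7ii7i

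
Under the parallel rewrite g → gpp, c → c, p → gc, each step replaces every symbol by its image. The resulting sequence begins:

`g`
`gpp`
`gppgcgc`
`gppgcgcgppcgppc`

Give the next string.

gppgcgcgppcgppcgppgcgccgppgcgcc

Applying the rule to each of the 15 symbols of gppgcgcgppcgppc gives the pieces gpp gc gc gpp c gpp c gpp gc gc c gpp gc gc c, which concatenate to the answer.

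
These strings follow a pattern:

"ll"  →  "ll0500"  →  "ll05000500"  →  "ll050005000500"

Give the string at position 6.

Each term is the previous one with 0500 appended.
From ll050005000500, 2 further steps: ll050005000500 → ll0500050005000500 → (answer).

ll05000500050005000500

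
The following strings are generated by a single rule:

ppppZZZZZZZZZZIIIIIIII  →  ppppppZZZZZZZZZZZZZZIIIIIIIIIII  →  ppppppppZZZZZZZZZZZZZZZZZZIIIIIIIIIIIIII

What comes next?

ppppppppppZZZZZZZZZZZZZZZZZZZZZZIIIIIIIIIIIIIIIII

Reading off run lengths: p runs 4, 6, 8; Z runs 10, 14, 18; I runs 8, 11, 14 — each is linear in n, where the shown terms are n = 2, 3, 4.
For the next term, n = 5, so the run lengths are 10, 22, 17.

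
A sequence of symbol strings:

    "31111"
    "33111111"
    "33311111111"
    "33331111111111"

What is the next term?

33333111111111111

Each string has the form 3^{n-1} 1^{2n}, where the shown terms are n = 2, 3, 4, 5.
Setting n = 6 gives 5, 12 characters in each block.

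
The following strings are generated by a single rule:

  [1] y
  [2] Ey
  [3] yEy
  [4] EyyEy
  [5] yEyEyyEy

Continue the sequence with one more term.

From term 3 onward, concatenate the second-to-last term with the last: y·Ey = yEy, Ey·yEy = EyyEy, …
Continuing: EyyEy · yEyEyyEy gives term 6.

EyyEyyEyEyyEy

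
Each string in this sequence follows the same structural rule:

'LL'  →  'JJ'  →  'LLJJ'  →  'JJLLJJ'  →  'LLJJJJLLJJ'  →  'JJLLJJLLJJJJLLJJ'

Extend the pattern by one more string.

LLJJJJLLJJJJLLJJLLJJJJLLJJ

Each term (from the third on) is the two preceding terms concatenated in order: term 3 = LL·JJ = LLJJ.
Continuing: LLJJJJLLJJ · JJLLJJLLJJJJLLJJ gives term 7.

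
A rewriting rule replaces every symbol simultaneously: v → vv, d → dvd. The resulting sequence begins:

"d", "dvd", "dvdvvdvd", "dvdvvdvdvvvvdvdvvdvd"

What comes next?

φ(dvdvvdvdvvvvdvdvvdvd) expands symbol-by-symbol to dvd vv dvd vv vv dvd vv dvd vv vv vv vv dvd vv dvd vv vv dvd vv dvd; joining the 20 pieces gives the next term.

dvdvvdvdvvvvdvdvvdvdvvvvvvvvdvdvvdvdvvvvdvdvvdvd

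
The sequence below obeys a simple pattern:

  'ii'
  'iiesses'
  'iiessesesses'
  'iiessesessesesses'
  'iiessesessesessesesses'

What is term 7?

iiessesessesessesessesessesesses

The strings grow by a fixed suffix esses each time.
From iiessesessesessesesses, 2 further steps: iiessesessesessesesses → iiessesessesessesessesesses → (answer).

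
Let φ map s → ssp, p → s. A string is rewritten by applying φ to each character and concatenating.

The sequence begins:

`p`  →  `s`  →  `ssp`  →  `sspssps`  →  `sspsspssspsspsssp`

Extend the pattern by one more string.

Replace each of the 17 characters of sspsspssspsspsssp in place — ssp ssp s ssp ssp s ssp ssp ssp s ssp ssp s ssp ssp ssp s — and concatenate.

sspsspssspsspssspsspsspssspsspssspsspssps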